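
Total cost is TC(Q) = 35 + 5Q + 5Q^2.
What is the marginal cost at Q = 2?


MC = dTC/dQ = 5 + 2*5*Q
At Q = 2:
MC = 5 + 10*2
MC = 5 + 20 = 25

25


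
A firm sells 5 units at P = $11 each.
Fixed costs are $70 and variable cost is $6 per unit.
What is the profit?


Total Revenue = P * Q = 11 * 5 = $55
Total Cost = FC + VC*Q = 70 + 6*5 = $100
Profit = TR - TC = 55 - 100 = $-45

$-45


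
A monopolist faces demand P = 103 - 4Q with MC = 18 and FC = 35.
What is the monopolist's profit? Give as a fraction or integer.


MR = MC: 103 - 8Q = 18
Q* = 85/8
P* = 103 - 4*85/8 = 121/2
Profit = (P* - MC)*Q* - FC
= (121/2 - 18)*85/8 - 35
= 85/2*85/8 - 35
= 7225/16 - 35 = 6665/16

6665/16


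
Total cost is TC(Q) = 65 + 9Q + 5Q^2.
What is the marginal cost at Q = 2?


MC = dTC/dQ = 9 + 2*5*Q
At Q = 2:
MC = 9 + 10*2
MC = 9 + 20 = 29

29


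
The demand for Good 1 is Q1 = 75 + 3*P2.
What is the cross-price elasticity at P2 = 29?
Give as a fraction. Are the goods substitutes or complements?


dQ1/dP2 = 3
At P2 = 29: Q1 = 75 + 3*29 = 162
Exy = (dQ1/dP2)(P2/Q1) = 3 * 29 / 162 = 29/54
Since Exy > 0, the goods are substitutes.

29/54 (substitutes)


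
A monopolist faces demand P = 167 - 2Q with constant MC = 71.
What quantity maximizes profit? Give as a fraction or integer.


TR = P*Q = (167 - 2Q)Q = 167Q - 2Q^2
MR = dTR/dQ = 167 - 4Q
Set MR = MC:
167 - 4Q = 71
96 = 4Q
Q* = 96/4 = 24

24


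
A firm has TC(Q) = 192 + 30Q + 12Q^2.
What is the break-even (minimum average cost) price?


AC(Q) = 192/Q + 30 + 12Q
To minimize: dAC/dQ = -192/Q^2 + 12 = 0
Q^2 = 192/12 = 16
Q* = 4
Min AC = 192/4 + 30 + 12*4
Min AC = 48 + 30 + 48 = 126

126


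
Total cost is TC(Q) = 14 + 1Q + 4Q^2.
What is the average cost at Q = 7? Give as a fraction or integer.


TC(7) = 14 + 1*7 + 4*7^2
TC(7) = 14 + 7 + 196 = 217
AC = TC/Q = 217/7 = 31

31


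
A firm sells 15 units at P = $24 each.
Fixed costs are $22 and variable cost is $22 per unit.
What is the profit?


Total Revenue = P * Q = 24 * 15 = $360
Total Cost = FC + VC*Q = 22 + 22*15 = $352
Profit = TR - TC = 360 - 352 = $8

$8


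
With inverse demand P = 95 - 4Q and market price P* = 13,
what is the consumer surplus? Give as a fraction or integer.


Maximum willingness to pay (at Q=0): P_max = 95
Quantity demanded at P* = 13:
Q* = (95 - 13)/4 = 41/2
CS = (1/2) * Q* * (P_max - P*)
CS = (1/2) * 41/2 * (95 - 13)
CS = (1/2) * 41/2 * 82 = 1681/2

1681/2


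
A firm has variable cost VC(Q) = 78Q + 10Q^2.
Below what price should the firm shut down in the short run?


AVC(Q) = VC(Q)/Q = 78 + 10Q
AVC is increasing in Q, so minimum AVC is at Q -> 0+.
Min AVC = 78
The firm should shut down if P < 78.

78


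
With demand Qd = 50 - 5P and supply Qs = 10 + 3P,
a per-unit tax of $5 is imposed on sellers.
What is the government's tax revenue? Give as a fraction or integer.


With tax on sellers, new supply: Qs' = 10 + 3(P - 5)
= 3P - 5
New equilibrium quantity:
Q_new = 125/8
Tax revenue = tax * Q_new = 5 * 125/8 = 625/8

625/8


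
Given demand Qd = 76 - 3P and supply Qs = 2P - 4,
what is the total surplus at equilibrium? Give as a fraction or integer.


Find equilibrium: 76 - 3P = 2P - 4
76 + 4 = 5P
P* = 80/5 = 16
Q* = 2*16 - 4 = 28
Inverse demand: P = 76/3 - Q/3, so P_max = 76/3
Inverse supply: P = 2 + Q/2, so P_min = 2
CS = (1/2) * 28 * (76/3 - 16) = 392/3
PS = (1/2) * 28 * (16 - 2) = 196
TS = CS + PS = 392/3 + 196 = 980/3

980/3


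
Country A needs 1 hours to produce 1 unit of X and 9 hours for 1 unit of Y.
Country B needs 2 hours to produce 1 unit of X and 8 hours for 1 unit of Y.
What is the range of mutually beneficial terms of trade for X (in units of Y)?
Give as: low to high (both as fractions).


Opportunity cost of X for Country A = hours_X / hours_Y = 1/9 = 1/9 units of Y
Opportunity cost of X for Country B = hours_X / hours_Y = 2/8 = 1/4 units of Y
Terms of trade must be between the two opportunity costs.
Range: 1/9 to 1/4

1/9 to 1/4


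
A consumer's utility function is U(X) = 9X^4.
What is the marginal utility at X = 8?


MU = dU/dX = 9*4*X^(4-1)
MU = 36*X^3
At X = 8:
MU = 36 * 8^3
MU = 36 * 512 = 18432

18432


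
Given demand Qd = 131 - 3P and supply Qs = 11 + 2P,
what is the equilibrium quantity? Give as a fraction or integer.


First find equilibrium price:
131 - 3P = 11 + 2P
P* = 120/5 = 24
Then substitute into demand:
Q* = 131 - 3 * 24 = 59

59


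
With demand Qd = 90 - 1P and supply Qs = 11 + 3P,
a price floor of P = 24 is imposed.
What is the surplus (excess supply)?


At P = 24:
Qd = 90 - 1*24 = 66
Qs = 11 + 3*24 = 83
Surplus = Qs - Qd = 83 - 66 = 17

17


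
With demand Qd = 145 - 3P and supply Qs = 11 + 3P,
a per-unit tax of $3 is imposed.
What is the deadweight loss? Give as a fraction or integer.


Pre-tax equilibrium quantity: Q* = 78
Post-tax equilibrium quantity: Q_tax = 147/2
Reduction in quantity: Q* - Q_tax = 9/2
DWL = (1/2) * tax * (Q* - Q_tax)
DWL = (1/2) * 3 * 9/2 = 27/4

27/4


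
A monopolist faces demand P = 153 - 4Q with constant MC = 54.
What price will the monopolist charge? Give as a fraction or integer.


MR = 153 - 8Q
Set MR = MC: 153 - 8Q = 54
Q* = 99/8
Substitute into demand:
P* = 153 - 4*99/8 = 207/2

207/2


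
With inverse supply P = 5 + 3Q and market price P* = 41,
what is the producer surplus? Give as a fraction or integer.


Minimum supply price (at Q=0): P_min = 5
Quantity supplied at P* = 41:
Q* = (41 - 5)/3 = 12
PS = (1/2) * Q* * (P* - P_min)
PS = (1/2) * 12 * (41 - 5)
PS = (1/2) * 12 * 36 = 216

216


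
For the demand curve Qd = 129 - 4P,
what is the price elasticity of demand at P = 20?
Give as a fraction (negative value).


dQ/dP = -4
At P = 20: Q = 129 - 4*20 = 49
E = (dQ/dP)(P/Q) = (-4)(20/49) = -80/49

-80/49


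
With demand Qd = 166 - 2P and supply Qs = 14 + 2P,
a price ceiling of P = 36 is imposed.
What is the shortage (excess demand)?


At P = 36:
Qd = 166 - 2*36 = 94
Qs = 14 + 2*36 = 86
Shortage = Qd - Qs = 94 - 86 = 8

8


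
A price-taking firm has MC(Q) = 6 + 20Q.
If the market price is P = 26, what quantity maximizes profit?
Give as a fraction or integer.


In perfect competition, profit is maximized where P = MC.
26 = 6 + 20Q
20 = 20Q
Q* = 20/20 = 1

1


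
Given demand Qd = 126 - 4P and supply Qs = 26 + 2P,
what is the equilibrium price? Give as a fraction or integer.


At equilibrium, Qd = Qs.
126 - 4P = 26 + 2P
126 - 26 = 4P + 2P
100 = 6P
P* = 100/6 = 50/3

50/3


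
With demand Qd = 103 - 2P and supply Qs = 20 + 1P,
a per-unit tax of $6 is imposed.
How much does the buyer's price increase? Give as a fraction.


With a per-unit tax, the buyer's price increase depends on relative slopes.
Supply slope: d = 1, Demand slope: b = 2
Buyer's price increase = d * tax / (b + d)
= 1 * 6 / (2 + 1)
= 6 / 3 = 2

2


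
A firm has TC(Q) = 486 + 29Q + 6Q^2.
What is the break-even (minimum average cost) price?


AC(Q) = 486/Q + 29 + 6Q
To minimize: dAC/dQ = -486/Q^2 + 6 = 0
Q^2 = 486/6 = 81
Q* = 9
Min AC = 486/9 + 29 + 6*9
Min AC = 54 + 29 + 54 = 137

137


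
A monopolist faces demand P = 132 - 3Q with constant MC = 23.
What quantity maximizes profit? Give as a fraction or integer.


TR = P*Q = (132 - 3Q)Q = 132Q - 3Q^2
MR = dTR/dQ = 132 - 6Q
Set MR = MC:
132 - 6Q = 23
109 = 6Q
Q* = 109/6 = 109/6

109/6


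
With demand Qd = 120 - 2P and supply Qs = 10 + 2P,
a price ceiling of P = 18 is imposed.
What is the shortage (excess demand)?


At P = 18:
Qd = 120 - 2*18 = 84
Qs = 10 + 2*18 = 46
Shortage = Qd - Qs = 84 - 46 = 38

38


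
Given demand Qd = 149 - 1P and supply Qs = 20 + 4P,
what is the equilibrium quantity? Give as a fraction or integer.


First find equilibrium price:
149 - 1P = 20 + 4P
P* = 129/5 = 129/5
Then substitute into demand:
Q* = 149 - 1 * 129/5 = 616/5

616/5


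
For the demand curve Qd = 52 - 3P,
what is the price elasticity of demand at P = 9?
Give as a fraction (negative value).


dQ/dP = -3
At P = 9: Q = 52 - 3*9 = 25
E = (dQ/dP)(P/Q) = (-3)(9/25) = -27/25

-27/25


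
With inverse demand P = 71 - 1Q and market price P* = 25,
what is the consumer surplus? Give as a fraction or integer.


Maximum willingness to pay (at Q=0): P_max = 71
Quantity demanded at P* = 25:
Q* = (71 - 25)/1 = 46
CS = (1/2) * Q* * (P_max - P*)
CS = (1/2) * 46 * (71 - 25)
CS = (1/2) * 46 * 46 = 1058

1058


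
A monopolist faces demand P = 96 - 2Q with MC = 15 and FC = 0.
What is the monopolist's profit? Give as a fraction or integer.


MR = MC: 96 - 4Q = 15
Q* = 81/4
P* = 96 - 2*81/4 = 111/2
Profit = (P* - MC)*Q* - FC
= (111/2 - 15)*81/4 - 0
= 81/2*81/4 - 0
= 6561/8 - 0 = 6561/8

6561/8


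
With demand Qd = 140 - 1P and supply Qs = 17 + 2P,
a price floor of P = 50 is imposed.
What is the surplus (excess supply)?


At P = 50:
Qd = 140 - 1*50 = 90
Qs = 17 + 2*50 = 117
Surplus = Qs - Qd = 117 - 90 = 27

27


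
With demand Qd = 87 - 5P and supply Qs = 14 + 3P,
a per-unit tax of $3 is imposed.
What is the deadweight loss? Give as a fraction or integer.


Pre-tax equilibrium quantity: Q* = 331/8
Post-tax equilibrium quantity: Q_tax = 143/4
Reduction in quantity: Q* - Q_tax = 45/8
DWL = (1/2) * tax * (Q* - Q_tax)
DWL = (1/2) * 3 * 45/8 = 135/16

135/16


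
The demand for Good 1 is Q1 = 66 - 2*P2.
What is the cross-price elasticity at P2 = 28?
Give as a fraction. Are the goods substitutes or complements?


dQ1/dP2 = -2
At P2 = 28: Q1 = 66 - 2*28 = 10
Exy = (dQ1/dP2)(P2/Q1) = -2 * 28 / 10 = -28/5
Since Exy < 0, the goods are complements.

-28/5 (complements)


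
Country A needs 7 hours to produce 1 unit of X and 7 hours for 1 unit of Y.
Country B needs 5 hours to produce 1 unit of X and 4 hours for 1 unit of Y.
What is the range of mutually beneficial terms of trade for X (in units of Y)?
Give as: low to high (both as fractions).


Opportunity cost of X for Country A = hours_X / hours_Y = 7/7 = 1 units of Y
Opportunity cost of X for Country B = hours_X / hours_Y = 5/4 = 5/4 units of Y
Terms of trade must be between the two opportunity costs.
Range: 1 to 5/4

1 to 5/4


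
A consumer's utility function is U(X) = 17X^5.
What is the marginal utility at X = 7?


MU = dU/dX = 17*5*X^(5-1)
MU = 85*X^4
At X = 7:
MU = 85 * 7^4
MU = 85 * 2401 = 204085

204085


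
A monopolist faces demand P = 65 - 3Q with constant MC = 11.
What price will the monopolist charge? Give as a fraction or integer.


MR = 65 - 6Q
Set MR = MC: 65 - 6Q = 11
Q* = 9
Substitute into demand:
P* = 65 - 3*9 = 38

38


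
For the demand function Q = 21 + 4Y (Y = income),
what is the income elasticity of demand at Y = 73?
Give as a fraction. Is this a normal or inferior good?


dQ/dY = 4
At Y = 73: Q = 21 + 4*73 = 313
Ey = (dQ/dY)(Y/Q) = 4 * 73 / 313 = 292/313
Since Ey > 0, this is a normal good.

292/313 (normal good)


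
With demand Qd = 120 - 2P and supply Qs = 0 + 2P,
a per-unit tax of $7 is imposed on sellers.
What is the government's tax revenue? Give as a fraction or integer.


With tax on sellers, new supply: Qs' = 0 + 2(P - 7)
= 2P - 14
New equilibrium quantity:
Q_new = 53
Tax revenue = tax * Q_new = 7 * 53 = 371

371


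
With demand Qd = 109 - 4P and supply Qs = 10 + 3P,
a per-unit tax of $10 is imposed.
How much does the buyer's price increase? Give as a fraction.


With a per-unit tax, the buyer's price increase depends on relative slopes.
Supply slope: d = 3, Demand slope: b = 4
Buyer's price increase = d * tax / (b + d)
= 3 * 10 / (4 + 3)
= 30 / 7 = 30/7

30/7


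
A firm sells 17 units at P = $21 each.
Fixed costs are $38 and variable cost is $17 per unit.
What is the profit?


Total Revenue = P * Q = 21 * 17 = $357
Total Cost = FC + VC*Q = 38 + 17*17 = $327
Profit = TR - TC = 357 - 327 = $30

$30


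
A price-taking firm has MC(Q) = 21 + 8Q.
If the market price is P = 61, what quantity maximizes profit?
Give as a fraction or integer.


In perfect competition, profit is maximized where P = MC.
61 = 21 + 8Q
40 = 8Q
Q* = 40/8 = 5

5


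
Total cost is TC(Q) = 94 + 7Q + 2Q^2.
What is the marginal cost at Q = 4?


MC = dTC/dQ = 7 + 2*2*Q
At Q = 4:
MC = 7 + 4*4
MC = 7 + 16 = 23

23


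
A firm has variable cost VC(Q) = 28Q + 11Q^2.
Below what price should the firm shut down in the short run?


AVC(Q) = VC(Q)/Q = 28 + 11Q
AVC is increasing in Q, so minimum AVC is at Q -> 0+.
Min AVC = 28
The firm should shut down if P < 28.

28


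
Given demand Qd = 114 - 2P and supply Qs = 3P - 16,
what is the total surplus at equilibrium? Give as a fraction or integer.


Find equilibrium: 114 - 2P = 3P - 16
114 + 16 = 5P
P* = 130/5 = 26
Q* = 3*26 - 16 = 62
Inverse demand: P = 57 - Q/2, so P_max = 57
Inverse supply: P = 16/3 + Q/3, so P_min = 16/3
CS = (1/2) * 62 * (57 - 26) = 961
PS = (1/2) * 62 * (26 - 16/3) = 1922/3
TS = CS + PS = 961 + 1922/3 = 4805/3

4805/3


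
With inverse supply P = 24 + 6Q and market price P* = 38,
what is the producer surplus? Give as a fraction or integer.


Minimum supply price (at Q=0): P_min = 24
Quantity supplied at P* = 38:
Q* = (38 - 24)/6 = 7/3
PS = (1/2) * Q* * (P* - P_min)
PS = (1/2) * 7/3 * (38 - 24)
PS = (1/2) * 7/3 * 14 = 49/3

49/3


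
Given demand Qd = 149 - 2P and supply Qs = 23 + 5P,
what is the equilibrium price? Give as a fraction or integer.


At equilibrium, Qd = Qs.
149 - 2P = 23 + 5P
149 - 23 = 2P + 5P
126 = 7P
P* = 126/7 = 18

18


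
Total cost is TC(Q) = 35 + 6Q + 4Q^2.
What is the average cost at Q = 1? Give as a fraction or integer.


TC(1) = 35 + 6*1 + 4*1^2
TC(1) = 35 + 6 + 4 = 45
AC = TC/Q = 45/1 = 45

45


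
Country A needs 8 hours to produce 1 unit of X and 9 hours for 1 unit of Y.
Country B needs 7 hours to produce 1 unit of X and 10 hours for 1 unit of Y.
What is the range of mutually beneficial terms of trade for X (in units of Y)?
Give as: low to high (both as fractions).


Opportunity cost of X for Country A = hours_X / hours_Y = 8/9 = 8/9 units of Y
Opportunity cost of X for Country B = hours_X / hours_Y = 7/10 = 7/10 units of Y
Terms of trade must be between the two opportunity costs.
Range: 7/10 to 8/9

7/10 to 8/9


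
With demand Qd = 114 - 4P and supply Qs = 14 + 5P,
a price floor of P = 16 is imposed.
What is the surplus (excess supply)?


At P = 16:
Qd = 114 - 4*16 = 50
Qs = 14 + 5*16 = 94
Surplus = Qs - Qd = 94 - 50 = 44

44


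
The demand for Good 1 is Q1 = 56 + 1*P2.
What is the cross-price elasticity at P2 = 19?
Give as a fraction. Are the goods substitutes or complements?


dQ1/dP2 = 1
At P2 = 19: Q1 = 56 + 1*19 = 75
Exy = (dQ1/dP2)(P2/Q1) = 1 * 19 / 75 = 19/75
Since Exy > 0, the goods are substitutes.

19/75 (substitutes)


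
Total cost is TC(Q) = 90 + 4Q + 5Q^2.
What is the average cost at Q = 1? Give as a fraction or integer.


TC(1) = 90 + 4*1 + 5*1^2
TC(1) = 90 + 4 + 5 = 99
AC = TC/Q = 99/1 = 99

99


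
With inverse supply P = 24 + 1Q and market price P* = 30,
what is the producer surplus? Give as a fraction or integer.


Minimum supply price (at Q=0): P_min = 24
Quantity supplied at P* = 30:
Q* = (30 - 24)/1 = 6
PS = (1/2) * Q* * (P* - P_min)
PS = (1/2) * 6 * (30 - 24)
PS = (1/2) * 6 * 6 = 18

18


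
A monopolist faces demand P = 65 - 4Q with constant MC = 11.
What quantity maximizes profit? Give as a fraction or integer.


TR = P*Q = (65 - 4Q)Q = 65Q - 4Q^2
MR = dTR/dQ = 65 - 8Q
Set MR = MC:
65 - 8Q = 11
54 = 8Q
Q* = 54/8 = 27/4

27/4


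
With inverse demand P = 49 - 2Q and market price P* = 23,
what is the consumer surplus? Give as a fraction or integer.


Maximum willingness to pay (at Q=0): P_max = 49
Quantity demanded at P* = 23:
Q* = (49 - 23)/2 = 13
CS = (1/2) * Q* * (P_max - P*)
CS = (1/2) * 13 * (49 - 23)
CS = (1/2) * 13 * 26 = 169

169


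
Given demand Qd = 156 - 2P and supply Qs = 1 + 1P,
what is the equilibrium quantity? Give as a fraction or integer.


First find equilibrium price:
156 - 2P = 1 + 1P
P* = 155/3 = 155/3
Then substitute into demand:
Q* = 156 - 2 * 155/3 = 158/3

158/3


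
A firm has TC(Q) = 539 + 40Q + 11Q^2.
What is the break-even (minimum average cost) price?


AC(Q) = 539/Q + 40 + 11Q
To minimize: dAC/dQ = -539/Q^2 + 11 = 0
Q^2 = 539/11 = 49
Q* = 7
Min AC = 539/7 + 40 + 11*7
Min AC = 77 + 40 + 77 = 194

194


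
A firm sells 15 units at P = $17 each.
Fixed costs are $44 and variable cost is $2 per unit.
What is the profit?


Total Revenue = P * Q = 17 * 15 = $255
Total Cost = FC + VC*Q = 44 + 2*15 = $74
Profit = TR - TC = 255 - 74 = $181

$181


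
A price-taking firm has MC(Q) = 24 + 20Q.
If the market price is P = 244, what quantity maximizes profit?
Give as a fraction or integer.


In perfect competition, profit is maximized where P = MC.
244 = 24 + 20Q
220 = 20Q
Q* = 220/20 = 11

11


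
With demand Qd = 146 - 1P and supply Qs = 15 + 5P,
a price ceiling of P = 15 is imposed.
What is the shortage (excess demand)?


At P = 15:
Qd = 146 - 1*15 = 131
Qs = 15 + 5*15 = 90
Shortage = Qd - Qs = 131 - 90 = 41

41


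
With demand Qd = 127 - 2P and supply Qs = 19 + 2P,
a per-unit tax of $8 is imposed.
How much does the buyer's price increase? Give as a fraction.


With a per-unit tax, the buyer's price increase depends on relative slopes.
Supply slope: d = 2, Demand slope: b = 2
Buyer's price increase = d * tax / (b + d)
= 2 * 8 / (2 + 2)
= 16 / 4 = 4

4


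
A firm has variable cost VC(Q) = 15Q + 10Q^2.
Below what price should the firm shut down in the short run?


AVC(Q) = VC(Q)/Q = 15 + 10Q
AVC is increasing in Q, so minimum AVC is at Q -> 0+.
Min AVC = 15
The firm should shut down if P < 15.

15


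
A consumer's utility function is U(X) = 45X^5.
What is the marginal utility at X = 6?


MU = dU/dX = 45*5*X^(5-1)
MU = 225*X^4
At X = 6:
MU = 225 * 6^4
MU = 225 * 1296 = 291600

291600


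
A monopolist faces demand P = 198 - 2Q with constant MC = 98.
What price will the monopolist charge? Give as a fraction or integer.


MR = 198 - 4Q
Set MR = MC: 198 - 4Q = 98
Q* = 25
Substitute into demand:
P* = 198 - 2*25 = 148

148


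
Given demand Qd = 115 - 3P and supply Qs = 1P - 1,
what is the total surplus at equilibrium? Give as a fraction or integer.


Find equilibrium: 115 - 3P = 1P - 1
115 + 1 = 4P
P* = 116/4 = 29
Q* = 1*29 - 1 = 28
Inverse demand: P = 115/3 - Q/3, so P_max = 115/3
Inverse supply: P = 1 + Q/1, so P_min = 1
CS = (1/2) * 28 * (115/3 - 29) = 392/3
PS = (1/2) * 28 * (29 - 1) = 392
TS = CS + PS = 392/3 + 392 = 1568/3

1568/3


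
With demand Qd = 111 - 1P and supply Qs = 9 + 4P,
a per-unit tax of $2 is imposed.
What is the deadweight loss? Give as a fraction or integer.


Pre-tax equilibrium quantity: Q* = 453/5
Post-tax equilibrium quantity: Q_tax = 89
Reduction in quantity: Q* - Q_tax = 8/5
DWL = (1/2) * tax * (Q* - Q_tax)
DWL = (1/2) * 2 * 8/5 = 8/5

8/5


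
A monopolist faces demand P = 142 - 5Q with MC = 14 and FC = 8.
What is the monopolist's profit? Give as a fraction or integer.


MR = MC: 142 - 10Q = 14
Q* = 64/5
P* = 142 - 5*64/5 = 78
Profit = (P* - MC)*Q* - FC
= (78 - 14)*64/5 - 8
= 64*64/5 - 8
= 4096/5 - 8 = 4056/5

4056/5


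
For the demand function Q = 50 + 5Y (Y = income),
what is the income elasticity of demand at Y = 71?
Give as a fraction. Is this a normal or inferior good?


dQ/dY = 5
At Y = 71: Q = 50 + 5*71 = 405
Ey = (dQ/dY)(Y/Q) = 5 * 71 / 405 = 71/81
Since Ey > 0, this is a normal good.

71/81 (normal good)


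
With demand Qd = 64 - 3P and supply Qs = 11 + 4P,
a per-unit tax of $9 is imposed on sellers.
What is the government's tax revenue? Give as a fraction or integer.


With tax on sellers, new supply: Qs' = 11 + 4(P - 9)
= 4P - 25
New equilibrium quantity:
Q_new = 181/7
Tax revenue = tax * Q_new = 9 * 181/7 = 1629/7

1629/7


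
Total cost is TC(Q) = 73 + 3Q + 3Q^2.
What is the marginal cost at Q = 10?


MC = dTC/dQ = 3 + 2*3*Q
At Q = 10:
MC = 3 + 6*10
MC = 3 + 60 = 63

63


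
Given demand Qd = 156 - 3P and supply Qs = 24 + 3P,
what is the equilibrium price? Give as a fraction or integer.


At equilibrium, Qd = Qs.
156 - 3P = 24 + 3P
156 - 24 = 3P + 3P
132 = 6P
P* = 132/6 = 22

22


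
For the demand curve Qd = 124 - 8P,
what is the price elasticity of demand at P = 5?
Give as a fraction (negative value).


dQ/dP = -8
At P = 5: Q = 124 - 8*5 = 84
E = (dQ/dP)(P/Q) = (-8)(5/84) = -10/21

-10/21


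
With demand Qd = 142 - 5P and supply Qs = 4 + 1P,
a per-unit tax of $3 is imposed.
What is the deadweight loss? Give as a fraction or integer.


Pre-tax equilibrium quantity: Q* = 27
Post-tax equilibrium quantity: Q_tax = 49/2
Reduction in quantity: Q* - Q_tax = 5/2
DWL = (1/2) * tax * (Q* - Q_tax)
DWL = (1/2) * 3 * 5/2 = 15/4

15/4


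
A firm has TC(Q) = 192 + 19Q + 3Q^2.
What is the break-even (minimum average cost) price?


AC(Q) = 192/Q + 19 + 3Q
To minimize: dAC/dQ = -192/Q^2 + 3 = 0
Q^2 = 192/3 = 64
Q* = 8
Min AC = 192/8 + 19 + 3*8
Min AC = 24 + 19 + 24 = 67

67


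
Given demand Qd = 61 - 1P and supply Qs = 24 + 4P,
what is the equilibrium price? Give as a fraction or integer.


At equilibrium, Qd = Qs.
61 - 1P = 24 + 4P
61 - 24 = 1P + 4P
37 = 5P
P* = 37/5 = 37/5

37/5


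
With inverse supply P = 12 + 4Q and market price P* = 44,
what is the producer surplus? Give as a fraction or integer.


Minimum supply price (at Q=0): P_min = 12
Quantity supplied at P* = 44:
Q* = (44 - 12)/4 = 8
PS = (1/2) * Q* * (P* - P_min)
PS = (1/2) * 8 * (44 - 12)
PS = (1/2) * 8 * 32 = 128

128


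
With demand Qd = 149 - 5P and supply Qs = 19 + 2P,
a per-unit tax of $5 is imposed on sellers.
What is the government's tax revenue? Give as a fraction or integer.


With tax on sellers, new supply: Qs' = 19 + 2(P - 5)
= 9 + 2P
New equilibrium quantity:
Q_new = 49
Tax revenue = tax * Q_new = 5 * 49 = 245

245


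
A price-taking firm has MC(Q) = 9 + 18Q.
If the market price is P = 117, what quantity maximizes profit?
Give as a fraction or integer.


In perfect competition, profit is maximized where P = MC.
117 = 9 + 18Q
108 = 18Q
Q* = 108/18 = 6

6


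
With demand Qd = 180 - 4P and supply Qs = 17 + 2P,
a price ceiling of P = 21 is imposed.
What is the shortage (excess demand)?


At P = 21:
Qd = 180 - 4*21 = 96
Qs = 17 + 2*21 = 59
Shortage = Qd - Qs = 96 - 59 = 37

37


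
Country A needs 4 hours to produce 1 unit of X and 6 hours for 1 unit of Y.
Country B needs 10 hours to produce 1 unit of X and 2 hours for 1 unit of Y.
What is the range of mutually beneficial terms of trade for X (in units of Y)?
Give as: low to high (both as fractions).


Opportunity cost of X for Country A = hours_X / hours_Y = 4/6 = 2/3 units of Y
Opportunity cost of X for Country B = hours_X / hours_Y = 10/2 = 5 units of Y
Terms of trade must be between the two opportunity costs.
Range: 2/3 to 5

2/3 to 5


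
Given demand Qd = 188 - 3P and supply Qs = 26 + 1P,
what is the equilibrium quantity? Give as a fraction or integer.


First find equilibrium price:
188 - 3P = 26 + 1P
P* = 162/4 = 81/2
Then substitute into demand:
Q* = 188 - 3 * 81/2 = 133/2

133/2


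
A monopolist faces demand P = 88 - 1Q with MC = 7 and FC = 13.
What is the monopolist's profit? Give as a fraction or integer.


MR = MC: 88 - 2Q = 7
Q* = 81/2
P* = 88 - 1*81/2 = 95/2
Profit = (P* - MC)*Q* - FC
= (95/2 - 7)*81/2 - 13
= 81/2*81/2 - 13
= 6561/4 - 13 = 6509/4

6509/4


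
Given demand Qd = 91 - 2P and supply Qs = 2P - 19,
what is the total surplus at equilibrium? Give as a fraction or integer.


Find equilibrium: 91 - 2P = 2P - 19
91 + 19 = 4P
P* = 110/4 = 55/2
Q* = 2*55/2 - 19 = 36
Inverse demand: P = 91/2 - Q/2, so P_max = 91/2
Inverse supply: P = 19/2 + Q/2, so P_min = 19/2
CS = (1/2) * 36 * (91/2 - 55/2) = 324
PS = (1/2) * 36 * (55/2 - 19/2) = 324
TS = CS + PS = 324 + 324 = 648

648


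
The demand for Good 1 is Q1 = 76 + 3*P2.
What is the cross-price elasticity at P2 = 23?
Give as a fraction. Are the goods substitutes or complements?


dQ1/dP2 = 3
At P2 = 23: Q1 = 76 + 3*23 = 145
Exy = (dQ1/dP2)(P2/Q1) = 3 * 23 / 145 = 69/145
Since Exy > 0, the goods are substitutes.

69/145 (substitutes)


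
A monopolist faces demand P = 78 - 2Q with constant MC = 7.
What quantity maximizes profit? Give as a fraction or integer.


TR = P*Q = (78 - 2Q)Q = 78Q - 2Q^2
MR = dTR/dQ = 78 - 4Q
Set MR = MC:
78 - 4Q = 7
71 = 4Q
Q* = 71/4 = 71/4

71/4


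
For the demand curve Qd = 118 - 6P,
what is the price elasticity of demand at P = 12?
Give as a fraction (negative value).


dQ/dP = -6
At P = 12: Q = 118 - 6*12 = 46
E = (dQ/dP)(P/Q) = (-6)(12/46) = -36/23

-36/23


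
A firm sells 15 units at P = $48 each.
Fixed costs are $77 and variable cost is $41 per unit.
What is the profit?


Total Revenue = P * Q = 48 * 15 = $720
Total Cost = FC + VC*Q = 77 + 41*15 = $692
Profit = TR - TC = 720 - 692 = $28

$28


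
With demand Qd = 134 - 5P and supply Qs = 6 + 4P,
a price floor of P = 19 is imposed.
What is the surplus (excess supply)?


At P = 19:
Qd = 134 - 5*19 = 39
Qs = 6 + 4*19 = 82
Surplus = Qs - Qd = 82 - 39 = 43

43


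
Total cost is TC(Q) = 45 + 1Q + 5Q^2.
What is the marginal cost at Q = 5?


MC = dTC/dQ = 1 + 2*5*Q
At Q = 5:
MC = 1 + 10*5
MC = 1 + 50 = 51

51


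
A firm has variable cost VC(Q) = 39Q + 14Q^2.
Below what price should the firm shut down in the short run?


AVC(Q) = VC(Q)/Q = 39 + 14Q
AVC is increasing in Q, so minimum AVC is at Q -> 0+.
Min AVC = 39
The firm should shut down if P < 39.

39


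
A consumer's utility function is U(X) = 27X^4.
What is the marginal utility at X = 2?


MU = dU/dX = 27*4*X^(4-1)
MU = 108*X^3
At X = 2:
MU = 108 * 2^3
MU = 108 * 8 = 864

864


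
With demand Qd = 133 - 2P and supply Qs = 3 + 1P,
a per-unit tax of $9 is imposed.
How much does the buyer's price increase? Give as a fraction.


With a per-unit tax, the buyer's price increase depends on relative slopes.
Supply slope: d = 1, Demand slope: b = 2
Buyer's price increase = d * tax / (b + d)
= 1 * 9 / (2 + 1)
= 9 / 3 = 3

3


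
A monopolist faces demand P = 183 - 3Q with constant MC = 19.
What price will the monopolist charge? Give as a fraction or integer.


MR = 183 - 6Q
Set MR = MC: 183 - 6Q = 19
Q* = 82/3
Substitute into demand:
P* = 183 - 3*82/3 = 101

101


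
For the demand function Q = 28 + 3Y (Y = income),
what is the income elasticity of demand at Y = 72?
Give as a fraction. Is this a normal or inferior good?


dQ/dY = 3
At Y = 72: Q = 28 + 3*72 = 244
Ey = (dQ/dY)(Y/Q) = 3 * 72 / 244 = 54/61
Since Ey > 0, this is a normal good.

54/61 (normal good)


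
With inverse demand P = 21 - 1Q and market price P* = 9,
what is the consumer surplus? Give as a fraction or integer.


Maximum willingness to pay (at Q=0): P_max = 21
Quantity demanded at P* = 9:
Q* = (21 - 9)/1 = 12
CS = (1/2) * Q* * (P_max - P*)
CS = (1/2) * 12 * (21 - 9)
CS = (1/2) * 12 * 12 = 72

72


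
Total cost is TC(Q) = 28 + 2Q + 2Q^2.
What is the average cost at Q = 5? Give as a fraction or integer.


TC(5) = 28 + 2*5 + 2*5^2
TC(5) = 28 + 10 + 50 = 88
AC = TC/Q = 88/5 = 88/5

88/5


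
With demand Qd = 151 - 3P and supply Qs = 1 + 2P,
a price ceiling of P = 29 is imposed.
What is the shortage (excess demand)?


At P = 29:
Qd = 151 - 3*29 = 64
Qs = 1 + 2*29 = 59
Shortage = Qd - Qs = 64 - 59 = 5

5


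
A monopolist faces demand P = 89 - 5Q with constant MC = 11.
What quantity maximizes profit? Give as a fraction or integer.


TR = P*Q = (89 - 5Q)Q = 89Q - 5Q^2
MR = dTR/dQ = 89 - 10Q
Set MR = MC:
89 - 10Q = 11
78 = 10Q
Q* = 78/10 = 39/5

39/5


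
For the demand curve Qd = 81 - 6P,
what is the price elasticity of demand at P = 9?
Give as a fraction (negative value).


dQ/dP = -6
At P = 9: Q = 81 - 6*9 = 27
E = (dQ/dP)(P/Q) = (-6)(9/27) = -2

-2


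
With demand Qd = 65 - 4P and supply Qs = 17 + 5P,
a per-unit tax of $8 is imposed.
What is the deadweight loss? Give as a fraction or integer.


Pre-tax equilibrium quantity: Q* = 131/3
Post-tax equilibrium quantity: Q_tax = 233/9
Reduction in quantity: Q* - Q_tax = 160/9
DWL = (1/2) * tax * (Q* - Q_tax)
DWL = (1/2) * 8 * 160/9 = 640/9

640/9


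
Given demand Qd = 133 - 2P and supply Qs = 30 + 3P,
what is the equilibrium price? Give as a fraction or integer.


At equilibrium, Qd = Qs.
133 - 2P = 30 + 3P
133 - 30 = 2P + 3P
103 = 5P
P* = 103/5 = 103/5

103/5


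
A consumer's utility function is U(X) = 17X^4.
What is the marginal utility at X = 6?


MU = dU/dX = 17*4*X^(4-1)
MU = 68*X^3
At X = 6:
MU = 68 * 6^3
MU = 68 * 216 = 14688

14688


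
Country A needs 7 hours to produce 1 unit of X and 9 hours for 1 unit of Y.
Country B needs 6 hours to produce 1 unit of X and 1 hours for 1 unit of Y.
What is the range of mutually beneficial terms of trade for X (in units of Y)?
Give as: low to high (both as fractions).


Opportunity cost of X for Country A = hours_X / hours_Y = 7/9 = 7/9 units of Y
Opportunity cost of X for Country B = hours_X / hours_Y = 6/1 = 6 units of Y
Terms of trade must be between the two opportunity costs.
Range: 7/9 to 6

7/9 to 6


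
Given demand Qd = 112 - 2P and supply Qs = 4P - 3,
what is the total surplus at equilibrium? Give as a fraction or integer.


Find equilibrium: 112 - 2P = 4P - 3
112 + 3 = 6P
P* = 115/6 = 115/6
Q* = 4*115/6 - 3 = 221/3
Inverse demand: P = 56 - Q/2, so P_max = 56
Inverse supply: P = 3/4 + Q/4, so P_min = 3/4
CS = (1/2) * 221/3 * (56 - 115/6) = 48841/36
PS = (1/2) * 221/3 * (115/6 - 3/4) = 48841/72
TS = CS + PS = 48841/36 + 48841/72 = 48841/24

48841/24


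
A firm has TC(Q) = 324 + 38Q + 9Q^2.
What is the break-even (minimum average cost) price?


AC(Q) = 324/Q + 38 + 9Q
To minimize: dAC/dQ = -324/Q^2 + 9 = 0
Q^2 = 324/9 = 36
Q* = 6
Min AC = 324/6 + 38 + 9*6
Min AC = 54 + 38 + 54 = 146

146


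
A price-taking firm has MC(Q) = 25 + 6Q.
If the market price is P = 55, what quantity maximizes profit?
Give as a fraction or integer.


In perfect competition, profit is maximized where P = MC.
55 = 25 + 6Q
30 = 6Q
Q* = 30/6 = 5

5


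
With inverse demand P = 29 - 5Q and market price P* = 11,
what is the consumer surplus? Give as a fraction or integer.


Maximum willingness to pay (at Q=0): P_max = 29
Quantity demanded at P* = 11:
Q* = (29 - 11)/5 = 18/5
CS = (1/2) * Q* * (P_max - P*)
CS = (1/2) * 18/5 * (29 - 11)
CS = (1/2) * 18/5 * 18 = 162/5

162/5


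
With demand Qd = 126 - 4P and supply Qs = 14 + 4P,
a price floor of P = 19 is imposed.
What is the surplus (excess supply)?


At P = 19:
Qd = 126 - 4*19 = 50
Qs = 14 + 4*19 = 90
Surplus = Qs - Qd = 90 - 50 = 40

40


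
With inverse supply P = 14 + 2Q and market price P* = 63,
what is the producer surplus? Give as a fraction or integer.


Minimum supply price (at Q=0): P_min = 14
Quantity supplied at P* = 63:
Q* = (63 - 14)/2 = 49/2
PS = (1/2) * Q* * (P* - P_min)
PS = (1/2) * 49/2 * (63 - 14)
PS = (1/2) * 49/2 * 49 = 2401/4

2401/4


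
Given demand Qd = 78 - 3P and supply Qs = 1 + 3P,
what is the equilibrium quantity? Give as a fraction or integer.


First find equilibrium price:
78 - 3P = 1 + 3P
P* = 77/6 = 77/6
Then substitute into demand:
Q* = 78 - 3 * 77/6 = 79/2

79/2


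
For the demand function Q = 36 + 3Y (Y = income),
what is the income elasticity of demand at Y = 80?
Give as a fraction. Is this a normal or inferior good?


dQ/dY = 3
At Y = 80: Q = 36 + 3*80 = 276
Ey = (dQ/dY)(Y/Q) = 3 * 80 / 276 = 20/23
Since Ey > 0, this is a normal good.

20/23 (normal good)


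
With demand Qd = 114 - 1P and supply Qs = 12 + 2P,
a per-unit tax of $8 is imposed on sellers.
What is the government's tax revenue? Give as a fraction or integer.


With tax on sellers, new supply: Qs' = 12 + 2(P - 8)
= 2P - 4
New equilibrium quantity:
Q_new = 224/3
Tax revenue = tax * Q_new = 8 * 224/3 = 1792/3

1792/3


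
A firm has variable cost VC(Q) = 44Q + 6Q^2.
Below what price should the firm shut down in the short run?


AVC(Q) = VC(Q)/Q = 44 + 6Q
AVC is increasing in Q, so minimum AVC is at Q -> 0+.
Min AVC = 44
The firm should shut down if P < 44.

44


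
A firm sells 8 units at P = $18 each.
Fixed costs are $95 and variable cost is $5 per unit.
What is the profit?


Total Revenue = P * Q = 18 * 8 = $144
Total Cost = FC + VC*Q = 95 + 5*8 = $135
Profit = TR - TC = 144 - 135 = $9

$9


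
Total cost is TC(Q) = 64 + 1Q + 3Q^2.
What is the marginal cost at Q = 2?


MC = dTC/dQ = 1 + 2*3*Q
At Q = 2:
MC = 1 + 6*2
MC = 1 + 12 = 13

13


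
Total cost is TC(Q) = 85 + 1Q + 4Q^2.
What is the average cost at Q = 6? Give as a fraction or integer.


TC(6) = 85 + 1*6 + 4*6^2
TC(6) = 85 + 6 + 144 = 235
AC = TC/Q = 235/6 = 235/6

235/6


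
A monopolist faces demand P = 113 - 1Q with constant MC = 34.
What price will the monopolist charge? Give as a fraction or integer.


MR = 113 - 2Q
Set MR = MC: 113 - 2Q = 34
Q* = 79/2
Substitute into demand:
P* = 113 - 1*79/2 = 147/2

147/2


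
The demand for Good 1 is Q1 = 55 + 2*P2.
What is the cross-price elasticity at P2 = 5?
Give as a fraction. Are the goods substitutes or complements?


dQ1/dP2 = 2
At P2 = 5: Q1 = 55 + 2*5 = 65
Exy = (dQ1/dP2)(P2/Q1) = 2 * 5 / 65 = 2/13
Since Exy > 0, the goods are substitutes.

2/13 (substitutes)


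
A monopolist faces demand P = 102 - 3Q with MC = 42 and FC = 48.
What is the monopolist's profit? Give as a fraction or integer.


MR = MC: 102 - 6Q = 42
Q* = 10
P* = 102 - 3*10 = 72
Profit = (P* - MC)*Q* - FC
= (72 - 42)*10 - 48
= 30*10 - 48
= 300 - 48 = 252

252


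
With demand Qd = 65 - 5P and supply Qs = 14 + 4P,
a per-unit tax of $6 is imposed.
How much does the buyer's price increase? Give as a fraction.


With a per-unit tax, the buyer's price increase depends on relative slopes.
Supply slope: d = 4, Demand slope: b = 5
Buyer's price increase = d * tax / (b + d)
= 4 * 6 / (5 + 4)
= 24 / 9 = 8/3

8/3


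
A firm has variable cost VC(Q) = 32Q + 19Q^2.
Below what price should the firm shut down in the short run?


AVC(Q) = VC(Q)/Q = 32 + 19Q
AVC is increasing in Q, so minimum AVC is at Q -> 0+.
Min AVC = 32
The firm should shut down if P < 32.

32


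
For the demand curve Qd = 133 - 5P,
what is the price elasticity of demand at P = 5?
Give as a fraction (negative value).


dQ/dP = -5
At P = 5: Q = 133 - 5*5 = 108
E = (dQ/dP)(P/Q) = (-5)(5/108) = -25/108

-25/108


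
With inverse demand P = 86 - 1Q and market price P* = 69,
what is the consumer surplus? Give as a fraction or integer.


Maximum willingness to pay (at Q=0): P_max = 86
Quantity demanded at P* = 69:
Q* = (86 - 69)/1 = 17
CS = (1/2) * Q* * (P_max - P*)
CS = (1/2) * 17 * (86 - 69)
CS = (1/2) * 17 * 17 = 289/2

289/2


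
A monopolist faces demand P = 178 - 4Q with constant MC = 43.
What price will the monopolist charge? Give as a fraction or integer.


MR = 178 - 8Q
Set MR = MC: 178 - 8Q = 43
Q* = 135/8
Substitute into demand:
P* = 178 - 4*135/8 = 221/2

221/2


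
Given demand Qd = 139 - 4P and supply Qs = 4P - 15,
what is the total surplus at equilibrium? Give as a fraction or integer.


Find equilibrium: 139 - 4P = 4P - 15
139 + 15 = 8P
P* = 154/8 = 77/4
Q* = 4*77/4 - 15 = 62
Inverse demand: P = 139/4 - Q/4, so P_max = 139/4
Inverse supply: P = 15/4 + Q/4, so P_min = 15/4
CS = (1/2) * 62 * (139/4 - 77/4) = 961/2
PS = (1/2) * 62 * (77/4 - 15/4) = 961/2
TS = CS + PS = 961/2 + 961/2 = 961

961


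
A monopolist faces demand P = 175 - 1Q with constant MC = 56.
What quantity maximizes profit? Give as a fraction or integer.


TR = P*Q = (175 - 1Q)Q = 175Q - 1Q^2
MR = dTR/dQ = 175 - 2Q
Set MR = MC:
175 - 2Q = 56
119 = 2Q
Q* = 119/2 = 119/2

119/2


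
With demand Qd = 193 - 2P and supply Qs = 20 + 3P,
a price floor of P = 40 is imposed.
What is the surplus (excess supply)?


At P = 40:
Qd = 193 - 2*40 = 113
Qs = 20 + 3*40 = 140
Surplus = Qs - Qd = 140 - 113 = 27

27


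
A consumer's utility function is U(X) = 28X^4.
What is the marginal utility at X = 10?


MU = dU/dX = 28*4*X^(4-1)
MU = 112*X^3
At X = 10:
MU = 112 * 10^3
MU = 112 * 1000 = 112000

112000


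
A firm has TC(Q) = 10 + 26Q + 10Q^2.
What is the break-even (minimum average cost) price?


AC(Q) = 10/Q + 26 + 10Q
To minimize: dAC/dQ = -10/Q^2 + 10 = 0
Q^2 = 10/10 = 1
Q* = 1
Min AC = 10/1 + 26 + 10*1
Min AC = 10 + 26 + 10 = 46

46


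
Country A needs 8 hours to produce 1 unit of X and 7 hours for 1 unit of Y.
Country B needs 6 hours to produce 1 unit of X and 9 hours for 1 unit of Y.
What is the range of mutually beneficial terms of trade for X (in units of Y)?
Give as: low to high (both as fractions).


Opportunity cost of X for Country A = hours_X / hours_Y = 8/7 = 8/7 units of Y
Opportunity cost of X for Country B = hours_X / hours_Y = 6/9 = 2/3 units of Y
Terms of trade must be between the two opportunity costs.
Range: 2/3 to 8/7

2/3 to 8/7


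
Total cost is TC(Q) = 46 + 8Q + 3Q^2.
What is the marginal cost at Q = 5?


MC = dTC/dQ = 8 + 2*3*Q
At Q = 5:
MC = 8 + 6*5
MC = 8 + 30 = 38

38


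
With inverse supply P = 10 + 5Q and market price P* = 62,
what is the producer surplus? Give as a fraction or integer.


Minimum supply price (at Q=0): P_min = 10
Quantity supplied at P* = 62:
Q* = (62 - 10)/5 = 52/5
PS = (1/2) * Q* * (P* - P_min)
PS = (1/2) * 52/5 * (62 - 10)
PS = (1/2) * 52/5 * 52 = 1352/5

1352/5


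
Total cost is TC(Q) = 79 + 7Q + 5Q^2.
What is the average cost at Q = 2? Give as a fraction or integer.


TC(2) = 79 + 7*2 + 5*2^2
TC(2) = 79 + 14 + 20 = 113
AC = TC/Q = 113/2 = 113/2

113/2


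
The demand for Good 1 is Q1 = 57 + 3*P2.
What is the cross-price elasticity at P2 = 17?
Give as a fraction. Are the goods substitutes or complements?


dQ1/dP2 = 3
At P2 = 17: Q1 = 57 + 3*17 = 108
Exy = (dQ1/dP2)(P2/Q1) = 3 * 17 / 108 = 17/36
Since Exy > 0, the goods are substitutes.

17/36 (substitutes)


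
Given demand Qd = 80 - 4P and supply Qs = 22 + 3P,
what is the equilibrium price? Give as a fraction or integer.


At equilibrium, Qd = Qs.
80 - 4P = 22 + 3P
80 - 22 = 4P + 3P
58 = 7P
P* = 58/7 = 58/7

58/7


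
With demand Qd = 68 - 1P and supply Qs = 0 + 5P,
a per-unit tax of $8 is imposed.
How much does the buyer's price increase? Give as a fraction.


With a per-unit tax, the buyer's price increase depends on relative slopes.
Supply slope: d = 5, Demand slope: b = 1
Buyer's price increase = d * tax / (b + d)
= 5 * 8 / (1 + 5)
= 40 / 6 = 20/3

20/3


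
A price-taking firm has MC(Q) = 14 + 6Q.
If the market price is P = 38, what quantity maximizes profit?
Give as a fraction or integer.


In perfect competition, profit is maximized where P = MC.
38 = 14 + 6Q
24 = 6Q
Q* = 24/6 = 4

4


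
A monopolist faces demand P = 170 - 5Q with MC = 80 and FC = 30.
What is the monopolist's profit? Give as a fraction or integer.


MR = MC: 170 - 10Q = 80
Q* = 9
P* = 170 - 5*9 = 125
Profit = (P* - MC)*Q* - FC
= (125 - 80)*9 - 30
= 45*9 - 30
= 405 - 30 = 375

375


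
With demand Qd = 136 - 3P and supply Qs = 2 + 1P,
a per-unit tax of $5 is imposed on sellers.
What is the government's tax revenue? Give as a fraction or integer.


With tax on sellers, new supply: Qs' = 2 + 1(P - 5)
= 1P - 3
New equilibrium quantity:
Q_new = 127/4
Tax revenue = tax * Q_new = 5 * 127/4 = 635/4

635/4


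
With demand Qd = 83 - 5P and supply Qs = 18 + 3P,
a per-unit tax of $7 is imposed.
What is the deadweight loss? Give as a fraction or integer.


Pre-tax equilibrium quantity: Q* = 339/8
Post-tax equilibrium quantity: Q_tax = 117/4
Reduction in quantity: Q* - Q_tax = 105/8
DWL = (1/2) * tax * (Q* - Q_tax)
DWL = (1/2) * 7 * 105/8 = 735/16

735/16


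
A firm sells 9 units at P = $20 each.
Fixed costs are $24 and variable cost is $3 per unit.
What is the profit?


Total Revenue = P * Q = 20 * 9 = $180
Total Cost = FC + VC*Q = 24 + 3*9 = $51
Profit = TR - TC = 180 - 51 = $129

$129


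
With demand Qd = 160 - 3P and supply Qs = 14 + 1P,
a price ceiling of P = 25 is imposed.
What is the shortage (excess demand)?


At P = 25:
Qd = 160 - 3*25 = 85
Qs = 14 + 1*25 = 39
Shortage = Qd - Qs = 85 - 39 = 46

46
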